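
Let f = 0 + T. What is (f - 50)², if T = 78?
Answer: 784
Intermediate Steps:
f = 78 (f = 0 + 78 = 78)
(f - 50)² = (78 - 50)² = 28² = 784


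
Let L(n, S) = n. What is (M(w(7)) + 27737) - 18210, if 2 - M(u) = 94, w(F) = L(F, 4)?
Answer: 9435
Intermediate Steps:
w(F) = F
M(u) = -92 (M(u) = 2 - 1*94 = 2 - 94 = -92)
(M(w(7)) + 27737) - 18210 = (-92 + 27737) - 18210 = 27645 - 18210 = 9435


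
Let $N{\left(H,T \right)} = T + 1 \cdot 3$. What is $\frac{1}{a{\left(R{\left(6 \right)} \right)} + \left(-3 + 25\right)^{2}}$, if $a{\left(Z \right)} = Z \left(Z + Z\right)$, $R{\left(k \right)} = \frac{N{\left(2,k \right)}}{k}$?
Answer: $\frac{2}{977} \approx 0.0020471$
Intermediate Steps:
$N{\left(H,T \right)} = 3 + T$ ($N{\left(H,T \right)} = T + 3 = 3 + T$)
$R{\left(k \right)} = \frac{3 + k}{k}$
$a{\left(Z \right)} = 2 Z^{2}$ ($a{\left(Z \right)} = Z 2 Z = 2 Z^{2}$)
$\frac{1}{a{\left(R{\left(6 \right)} \right)} + \left(-3 + 25\right)^{2}} = \frac{1}{2 \left(\frac{3 + 6}{6}\right)^{2} + \left(-3 + 25\right)^{2}} = \frac{1}{2 \left(\frac{1}{6} \cdot 9\right)^{2} + 22^{2}} = \frac{1}{2 \left(\frac{3}{2}\right)^{2} + 484} = \frac{1}{2 \cdot \frac{9}{4} + 484} = \frac{1}{\frac{9}{2} + 484} = \frac{1}{\frac{977}{2}} = \frac{2}{977}$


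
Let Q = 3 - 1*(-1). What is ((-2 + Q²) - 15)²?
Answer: 1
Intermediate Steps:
Q = 4 (Q = 3 + 1 = 4)
((-2 + Q²) - 15)² = ((-2 + 4²) - 15)² = ((-2 + 16) - 15)² = (14 - 15)² = (-1)² = 1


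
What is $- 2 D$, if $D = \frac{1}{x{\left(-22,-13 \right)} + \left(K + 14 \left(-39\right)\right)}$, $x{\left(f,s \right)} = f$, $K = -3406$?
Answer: $\frac{1}{1987} \approx 0.00050327$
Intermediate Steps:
$D = - \frac{1}{3974}$ ($D = \frac{1}{-22 + \left(-3406 + 14 \left(-39\right)\right)} = \frac{1}{-22 - 3952} = \frac{1}{-3974} = - \frac{1}{3974} \approx -0.00025164$)
$- 2 D = \left(-2\right) \left(- \frac{1}{3974}\right) = \frac{1}{1987}$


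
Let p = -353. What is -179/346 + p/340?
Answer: -91499/58820 ≈ -1.5556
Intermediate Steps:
-179/346 + p/340 = -179/346 - 353/340 = -91499/58820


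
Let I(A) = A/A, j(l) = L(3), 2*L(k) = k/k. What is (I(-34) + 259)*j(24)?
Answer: 130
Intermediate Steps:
L(k) = ½ (L(k) = (k/k)/2 = (½)*1 = ½)
j(l) = ½
I(A) = 1
(I(-34) + 259)*j(24) = (1 + 259)*(½) = 260*(½) = 130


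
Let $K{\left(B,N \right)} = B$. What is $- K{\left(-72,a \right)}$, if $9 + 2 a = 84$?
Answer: $72$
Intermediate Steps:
$a = \frac{75}{2}$ ($a = - \frac{9}{2} + \frac{1}{2} \cdot 84 = - \frac{9}{2} + 42 = \frac{75}{2} \approx 37.5$)
$- K{\left(-72,a \right)} = \left(-1\right) \left(-72\right) = 72$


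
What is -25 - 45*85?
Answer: -3850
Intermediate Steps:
-25 - 45*85 = -25 - 3825 = -3850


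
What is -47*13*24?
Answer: -14664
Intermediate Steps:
-47*13*24 = -611*24 = -14664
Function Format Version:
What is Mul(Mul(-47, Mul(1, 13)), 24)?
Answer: -14664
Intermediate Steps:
Mul(Mul(-47, Mul(1, 13)), 24) = Mul(Mul(-47, 13), 24) = Mul(-611, 24) = -14664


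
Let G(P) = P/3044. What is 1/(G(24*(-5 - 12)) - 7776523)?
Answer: -761/5917934105 ≈ -1.2859e-7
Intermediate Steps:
G(P) = P/3044 (G(P) = P*(1/3044) = P/3044)
1/(G(24*(-5 - 12)) - 7776523) = 1/((24*(-5 - 12))/3044 - 7776523) = 1/((24*(-17))/3044 - 7776523) = 1/((1/3044)*(-408) - 7776523) = 1/(-102/761 - 7776523) = 1/(-5917934105/761) = -761/5917934105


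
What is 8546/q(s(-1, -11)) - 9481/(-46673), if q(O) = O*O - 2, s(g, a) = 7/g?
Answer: 399313065/2193631 ≈ 182.03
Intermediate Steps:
q(O) = -2 + O² (q(O) = O² - 2 = -2 + O²)
8546/q(s(-1, -11)) - 9481/(-46673) = 8546/(-2 + (7/(-1))²) - 9481/(-46673) = 8546/(-2 + (7*(-1))²) - 9481*(-1/46673) = 8546/(-2 + (-7)²) + 9481/46673 = 8546/(-2 + 49) + 9481/46673 = 8546/47 + 9481/46673 = 399313065/2193631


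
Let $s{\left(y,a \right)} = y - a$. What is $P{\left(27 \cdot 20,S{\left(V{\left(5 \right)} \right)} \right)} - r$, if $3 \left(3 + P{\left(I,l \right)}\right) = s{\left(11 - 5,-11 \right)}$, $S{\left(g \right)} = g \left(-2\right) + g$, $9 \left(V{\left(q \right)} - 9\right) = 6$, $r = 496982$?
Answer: $- \frac{1490938}{3} \approx -4.9698 \cdot 10^{5}$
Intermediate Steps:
$V{\left(q \right)} = \frac{29}{3}$ ($V{\left(q \right)} = 9 + \frac{1}{9} \cdot 6 = 9 + \frac{2}{3} = \frac{29}{3}$)
$S{\left(g \right)} = - g$ ($S{\left(g \right)} = - 2 g + g = - g$)
$P{\left(I,l \right)} = \frac{8}{3}$ ($P{\left(I,l \right)} = -3 + \frac{\left(11 - 5\right) - -11}{3} = -3 + \frac{\left(11 - 5\right) + 11}{3} = -3 + \frac{6 + 11}{3} = -3 + \frac{1}{3} \cdot 17 = -3 + \frac{17}{3} = \frac{8}{3}$)
$P{\left(27 \cdot 20,S{\left(V{\left(5 \right)} \right)} \right)} - r = \frac{8}{3} - 496982 = - \frac{1490938}{3}$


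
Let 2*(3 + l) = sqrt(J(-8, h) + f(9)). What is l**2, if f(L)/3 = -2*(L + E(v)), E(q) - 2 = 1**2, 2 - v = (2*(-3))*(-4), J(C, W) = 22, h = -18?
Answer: (6 - 5*I*sqrt(2))**2/4 ≈ -3.5 - 21.213*I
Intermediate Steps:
v = -22 (v = 2 - 2*(-3)*(-4) = 2 - (-6)*(-4) = 2 - 1*24 = 2 - 24 = -22)
E(q) = 3 (E(q) = 2 + 1**2 = 2 + 1 = 3)
f(L) = -18 - 6*L (f(L) = 3*(-2*(L + 3)) = 3*(-2*(3 + L)) = 3*(-6 - 2*L) = -18 - 6*L)
l = -3 + 5*I*sqrt(2)/2 (l = -3 + sqrt(22 + (-18 - 6*9))/2 = -3 + sqrt(22 + (-18 - 54))/2 = -3 + sqrt(22 - 72)/2 = -3 + sqrt(-50)/2 = -3 + (5*I*sqrt(2))/2 = -3 + 5*I*sqrt(2)/2 ≈ -3.0 + 3.5355*I)
l**2 = (-3 + 5*I*sqrt(2)/2)**2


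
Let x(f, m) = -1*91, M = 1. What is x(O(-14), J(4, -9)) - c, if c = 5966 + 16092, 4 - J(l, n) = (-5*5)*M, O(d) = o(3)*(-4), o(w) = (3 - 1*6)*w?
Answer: -22149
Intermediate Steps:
o(w) = -3*w (o(w) = (3 - 6)*w = -3*w)
O(d) = 36 (O(d) = -3*3*(-4) = -9*(-4) = 36)
J(l, n) = 29 (J(l, n) = 4 - (-5*5) = 4 - (-25) = 4 - 1*(-25) = 4 + 25 = 29)
c = 22058
x(f, m) = -91
x(O(-14), J(4, -9)) - c = -91 - 1*22058 = -91 - 22058 = -22149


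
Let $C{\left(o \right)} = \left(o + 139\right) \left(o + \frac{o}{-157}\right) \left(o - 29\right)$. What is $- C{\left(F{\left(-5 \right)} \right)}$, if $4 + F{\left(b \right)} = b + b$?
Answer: $- \frac{11739000}{157} \approx -74771.0$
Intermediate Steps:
$F{\left(b \right)} = -4 + 2 b$ ($F{\left(b \right)} = -4 + \left(b + b\right) = -4 + 2 b$)
$C{\left(o \right)} = \frac{156 o \left(-29 + o\right) \left(139 + o\right)}{157}$ ($C{\left(o \right)} = \left(139 + o\right) \left(o + o \left(- \frac{1}{157}\right)\right) \left(-29 + o\right) = \left(139 + o\right) \left(o - \frac{o}{157}\right) \left(-29 + o\right) = \left(139 + o\right) \frac{156 o}{157} \left(-29 + o\right) = \frac{156 o \left(139 + o\right)}{157} \left(-29 + o\right) = \frac{156 o \left(-29 + o\right) \left(139 + o\right)}{157}$)
$- C{\left(F{\left(-5 \right)} \right)} = - \frac{156 \left(-4 + 2 \left(-5\right)\right) \left(-4031 + \left(-4 + 2 \left(-5\right)\right)^{2} + 110 \left(-4 + 2 \left(-5\right)\right)\right)}{157} = - \frac{156 \left(-4 - 10\right) \left(-4031 + \left(-4 - 10\right)^{2} + 110 \left(-4 - 10\right)\right)}{157} = - \frac{156 \left(-14\right) \left(-4031 + \left(-14\right)^{2} + 110 \left(-14\right)\right)}{157} = - \frac{156 \left(-14\right) \left(-4031 + 196 - 1540\right)}{157} = - \frac{156 \left(-14\right) \left(-5375\right)}{157} = \left(-1\right) \frac{11739000}{157} = - \frac{11739000}{157}$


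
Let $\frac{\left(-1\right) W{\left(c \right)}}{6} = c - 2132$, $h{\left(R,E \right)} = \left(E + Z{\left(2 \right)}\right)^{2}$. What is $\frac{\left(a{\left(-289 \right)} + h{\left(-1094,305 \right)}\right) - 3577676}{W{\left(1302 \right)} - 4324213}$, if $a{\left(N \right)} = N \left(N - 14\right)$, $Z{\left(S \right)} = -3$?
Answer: $\frac{3398905}{4319233} \approx 0.78692$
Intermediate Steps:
$a{\left(N \right)} = N \left(-14 + N\right)$
$h{\left(R,E \right)} = \left(-3 + E\right)^{2}$ ($h{\left(R,E \right)} = \left(E - 3\right)^{2} = \left(-3 + E\right)^{2}$)
$W{\left(c \right)} = 12792 - 6 c$ ($W{\left(c \right)} = - 6 \left(c - 2132\right) = - 6 \left(-2132 + c\right) = 12792 - 6 c$)
$\frac{\left(a{\left(-289 \right)} + h{\left(-1094,305 \right)}\right) - 3577676}{W{\left(1302 \right)} - 4324213} = \frac{\left(- 289 \left(-14 - 289\right) + \left(-3 + 305\right)^{2}\right) - 3577676}{\left(12792 - 7812\right) - 4324213} = \frac{\left(\left(-289\right) \left(-303\right) + 302^{2}\right) - 3577676}{\left(12792 - 7812\right) - 4324213} = \frac{\left(87567 + 91204\right) - 3577676}{4980 - 4324213} = \frac{178771 - 3577676}{-4319233} = \left(-3398905\right) \left(- \frac{1}{4319233}\right) = \frac{3398905}{4319233}$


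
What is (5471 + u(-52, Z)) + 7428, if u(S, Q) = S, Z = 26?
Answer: 12847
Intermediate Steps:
(5471 + u(-52, Z)) + 7428 = (5471 - 52) + 7428 = 5419 + 7428 = 12847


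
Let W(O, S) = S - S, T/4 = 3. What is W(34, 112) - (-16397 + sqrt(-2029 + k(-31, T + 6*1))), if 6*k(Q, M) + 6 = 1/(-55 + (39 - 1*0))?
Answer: 16397 - I*sqrt(1169286)/24 ≈ 16397.0 - 45.056*I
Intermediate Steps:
T = 12 (T = 4*3 = 12)
W(O, S) = 0
k(Q, M) = -97/96 (k(Q, M) = -1 + 1/(6*(-55 + (39 - 1*0))) = -1 + 1/(6*(-55 + (39 + 0))) = -1 + 1/(6*(-55 + 39)) = -1 + (1/6)/(-16) = -1 + (1/6)*(-1/16) = -1 - 1/96 = -97/96)
W(34, 112) - (-16397 + sqrt(-2029 + k(-31, T + 6*1))) = 0 - (-16397 + sqrt(-2029 - 97/96)) = 0 - (-16397 + sqrt(-194881/96)) = 0 - (-16397 + I*sqrt(1169286)/24) = 0 + (16397 - I*sqrt(1169286)/24) = 16397 - I*sqrt(1169286)/24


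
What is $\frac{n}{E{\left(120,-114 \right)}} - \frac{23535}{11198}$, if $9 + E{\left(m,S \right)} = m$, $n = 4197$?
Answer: $\frac{14795207}{414326} \approx 35.709$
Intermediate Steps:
$E{\left(m,S \right)} = -9 + m$
$\frac{n}{E{\left(120,-114 \right)}} - \frac{23535}{11198} = \frac{4197}{-9 + 120} - \frac{23535}{11198} = \frac{4197}{111} - \frac{23535}{11198} = 4197 \cdot \frac{1}{111} - \frac{23535}{11198} = \frac{1399}{37} - \frac{23535}{11198} = \frac{14795207}{414326}$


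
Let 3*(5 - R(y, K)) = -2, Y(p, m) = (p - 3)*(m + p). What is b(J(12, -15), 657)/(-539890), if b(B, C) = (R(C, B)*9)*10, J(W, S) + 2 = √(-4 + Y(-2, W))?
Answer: -51/53989 ≈ -0.00094464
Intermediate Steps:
Y(p, m) = (-3 + p)*(m + p)
R(y, K) = 17/3 (R(y, K) = 5 - ⅓*(-2) = 5 + ⅔ = 17/3)
J(W, S) = -2 + √(6 - 5*W) (J(W, S) = -2 + √(-4 + ((-2)² - 3*W - 3*(-2) + W*(-2))) = -2 + √(-4 + (4 - 3*W + 6 - 2*W)) = -2 + √(-4 + (10 - 5*W)) = -2 + √(6 - 5*W))
b(B, C) = 510 (b(B, C) = ((17/3)*9)*10 = 51*10 = 510)
b(J(12, -15), 657)/(-539890) = 510/(-539890) = 510*(-1/539890) = -51/53989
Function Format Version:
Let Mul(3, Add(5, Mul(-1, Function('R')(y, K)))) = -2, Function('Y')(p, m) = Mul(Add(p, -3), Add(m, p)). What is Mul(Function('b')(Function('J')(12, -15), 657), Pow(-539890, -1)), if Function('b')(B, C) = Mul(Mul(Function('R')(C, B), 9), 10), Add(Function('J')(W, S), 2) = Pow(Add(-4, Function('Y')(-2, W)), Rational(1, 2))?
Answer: Rational(-51, 53989) ≈ -0.00094464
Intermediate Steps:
Function('Y')(p, m) = Mul(Add(-3, p), Add(m, p))
Function('R')(y, K) = Rational(17, 3) (Function('R')(y, K) = Add(5, Mul(Rational(-1, 3), -2)) = Add(5, Rational(2, 3)) = Rational(17, 3))
Function('J')(W, S) = Add(-2, Pow(Add(6, Mul(-5, W)), Rational(1, 2))) (Function('J')(W, S) = Add(-2, Pow(Add(-4, Add(Pow(-2, 2), Mul(-3, W), Mul(-3, -2), Mul(W, -2))), Rational(1, 2))) = Add(-2, Pow(Add(-4, Add(4, Mul(-3, W), 6, Mul(-2, W))), Rational(1, 2))) = Add(-2, Pow(Add(-4, Add(10, Mul(-5, W))), Rational(1, 2))) = Add(-2, Pow(Add(6, Mul(-5, W)), Rational(1, 2))))
Function('b')(B, C) = 510 (Function('b')(B, C) = Mul(Mul(Rational(17, 3), 9), 10) = Mul(51, 10) = 510)
Mul(Function('b')(Function('J')(12, -15), 657), Pow(-539890, -1)) = Mul(510, Pow(-539890, -1)) = Mul(510, Rational(-1, 539890)) = Rational(-51, 53989)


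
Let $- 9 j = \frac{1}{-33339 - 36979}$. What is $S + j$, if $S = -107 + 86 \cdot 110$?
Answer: $\frac{5919158287}{632862} \approx 9353.0$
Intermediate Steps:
$S = 9353$ ($S = -107 + 9460 = 9353$)
$j = \frac{1}{632862}$ ($j = - \frac{1}{9 \left(-33339 - 36979\right)} = - \frac{1}{9 \left(-70318\right)} = \left(- \frac{1}{9}\right) \left(- \frac{1}{70318}\right) = \frac{1}{632862} \approx 1.5801 \cdot 10^{-6}$)
$S + j = 9353 + \frac{1}{632862} = \frac{5919158287}{632862}$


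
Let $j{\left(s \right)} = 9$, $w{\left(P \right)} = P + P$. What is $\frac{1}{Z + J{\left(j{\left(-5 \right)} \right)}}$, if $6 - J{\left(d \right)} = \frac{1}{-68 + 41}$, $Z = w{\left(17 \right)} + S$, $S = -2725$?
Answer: $- \frac{27}{72494} \approx -0.00037244$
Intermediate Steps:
$w{\left(P \right)} = 2 P$
$Z = -2691$ ($Z = 2 \cdot 17 - 2725 = 34 - 2725 = -2691$)
$J{\left(d \right)} = \frac{163}{27}$ ($J{\left(d \right)} = 6 - \frac{1}{-68 + 41} = 6 - \frac{1}{-27} = 6 - - \frac{1}{27} = 6 + \frac{1}{27} = \frac{163}{27}$)
$\frac{1}{Z + J{\left(j{\left(-5 \right)} \right)}} = \frac{1}{-2691 + \frac{163}{27}} = \frac{1}{- \frac{72494}{27}} = - \frac{27}{72494}$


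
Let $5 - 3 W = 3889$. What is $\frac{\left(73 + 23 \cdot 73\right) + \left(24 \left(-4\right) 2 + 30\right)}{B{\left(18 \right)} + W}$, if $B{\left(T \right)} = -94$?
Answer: $- \frac{2385}{2083} \approx -1.145$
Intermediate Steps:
$W = - \frac{3884}{3}$ ($W = \frac{5}{3} - \frac{3889}{3} = - \frac{3884}{3} \approx -1294.7$)
$\frac{\left(73 + 23 \cdot 73\right) + \left(24 \left(-4\right) 2 + 30\right)}{B{\left(18 \right)} + W} = \frac{\left(73 + 23 \cdot 73\right) + \left(24 \left(-4\right) 2 + 30\right)}{-94 - \frac{3884}{3}} = \frac{\left(73 + 1679\right) + \left(\left(-96\right) 2 + 30\right)}{- \frac{4166}{3}} = \left(1752 + \left(-192 + 30\right)\right) \left(- \frac{3}{4166}\right) = \left(1752 - 162\right) \left(- \frac{3}{4166}\right) = 1590 \left(- \frac{3}{4166}\right) = - \frac{2385}{2083}$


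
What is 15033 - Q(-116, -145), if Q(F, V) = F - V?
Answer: 15004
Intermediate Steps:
15033 - Q(-116, -145) = 15033 - (-116 - 1*(-145)) = 15033 - (-116 + 145) = 15033 - 1*29 = 15033 - 29 = 15004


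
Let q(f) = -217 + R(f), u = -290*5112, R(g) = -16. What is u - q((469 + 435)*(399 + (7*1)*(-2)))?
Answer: -1482247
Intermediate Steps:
u = -1482480
q(f) = -233 (q(f) = -217 - 16 = -233)
u - q((469 + 435)*(399 + (7*1)*(-2))) = -1482480 - 1*(-233) = -1482480 + 233 = -1482247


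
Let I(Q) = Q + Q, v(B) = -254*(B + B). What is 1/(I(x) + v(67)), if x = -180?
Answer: -1/34396 ≈ -2.9073e-5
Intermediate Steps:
v(B) = -508*B
I(Q) = 2*Q
1/(I(x) + v(67)) = 1/(2*(-180) - 508*67) = 1/(-360 - 34036) = 1/(-34396) = -1/34396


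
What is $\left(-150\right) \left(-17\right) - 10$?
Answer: $2540$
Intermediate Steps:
$\left(-150\right) \left(-17\right) - 10 = 2550 - 10 = 2540$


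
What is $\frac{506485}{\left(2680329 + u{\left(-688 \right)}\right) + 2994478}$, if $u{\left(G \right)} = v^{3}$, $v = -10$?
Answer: $\frac{506485}{5673807} \approx 0.089267$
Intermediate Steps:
$u{\left(G \right)} = -1000$ ($u{\left(G \right)} = \left(-10\right)^{3} = -1000$)
$\frac{506485}{\left(2680329 + u{\left(-688 \right)}\right) + 2994478} = \frac{506485}{\left(2680329 - 1000\right) + 2994478} = \frac{506485}{2679329 + 2994478} = \frac{506485}{5673807}$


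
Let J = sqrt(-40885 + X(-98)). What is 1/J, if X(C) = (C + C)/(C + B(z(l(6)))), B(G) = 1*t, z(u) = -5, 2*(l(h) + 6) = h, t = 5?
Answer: -I*sqrt(353596137)/3802109 ≈ -0.0049457*I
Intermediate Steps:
l(h) = -6 + h/2
B(G) = 5 (B(G) = 1*5 = 5)
X(C) = 2*C/(5 + C) (X(C) = (C + C)/(C + 5) = (2*C)/(5 + C) = 2*C/(5 + C))
J = I*sqrt(353596137)/93 (J = sqrt(-40885 + 2*(-98)/(5 - 98)) = sqrt(-40885 + 2*(-98)/(-93)) = sqrt(-40885 + 2*(-98)*(-1/93)) = sqrt(-40885 + 196/93) = sqrt(-3802109/93) = I*sqrt(353596137)/93 ≈ 202.2*I)
1/J = 1/(I*sqrt(353596137)/93) = -I*sqrt(353596137)/3802109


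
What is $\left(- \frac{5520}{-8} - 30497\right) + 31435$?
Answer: $1628$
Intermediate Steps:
$\left(- \frac{5520}{-8} - 30497\right) + 31435 = \left(\left(-5520\right) \left(- \frac{1}{8}\right) - 30497\right) + 31435 = \left(690 - 30497\right) + 31435 = -29807 + 31435 = 1628$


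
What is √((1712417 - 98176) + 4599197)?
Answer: 3*√690382 ≈ 2492.7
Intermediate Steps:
√((1712417 - 98176) + 4599197) = √(1614241 + 4599197) = √6213438 = 3*√690382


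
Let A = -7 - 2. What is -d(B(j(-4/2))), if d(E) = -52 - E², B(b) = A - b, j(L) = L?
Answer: 101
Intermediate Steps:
A = -9
B(b) = -9 - b
-d(B(j(-4/2))) = -(-52 - (-9 - (-4)/2)²) = -(-52 - (-9 - 1*(-2))²) = -(-52 - (-9 + 2)²) = -(-52 - 1*(-7)²) = -(-52 - 1*49) = -(-52 - 49) = -1*(-101) = 101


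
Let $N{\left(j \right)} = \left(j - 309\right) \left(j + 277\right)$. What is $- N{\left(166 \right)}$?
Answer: $63349$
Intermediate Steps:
$N{\left(j \right)} = \left(-309 + j\right) \left(277 + j\right)$
$- N{\left(166 \right)} = - (-85593 + 166^{2} - 5312) = - (-85593 + 27556 - 5312) = \left(-1\right) \left(-63349\right) = 63349$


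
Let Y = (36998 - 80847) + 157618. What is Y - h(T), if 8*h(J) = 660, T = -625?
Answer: 227373/2 ≈ 1.1369e+5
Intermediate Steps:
h(J) = 165/2 (h(J) = (⅛)*660 = 165/2)
Y = 113769 (Y = -43849 + 157618 = 113769)
Y - h(T) = 113769 - 1*165/2 = 113769 - 165/2 = 227373/2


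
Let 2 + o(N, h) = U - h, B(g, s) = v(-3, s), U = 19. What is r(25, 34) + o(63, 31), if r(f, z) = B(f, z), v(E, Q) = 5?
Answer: -9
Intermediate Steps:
B(g, s) = 5
r(f, z) = 5
o(N, h) = 17 - h (o(N, h) = -2 + (19 - h) = 17 - h)
r(25, 34) + o(63, 31) = 5 + (17 - 1*31) = 5 + (17 - 31) = 5 - 14 = -9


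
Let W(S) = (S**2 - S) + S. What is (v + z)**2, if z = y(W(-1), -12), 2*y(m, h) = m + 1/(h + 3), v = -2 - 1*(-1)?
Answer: 25/81 ≈ 0.30864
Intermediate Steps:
W(S) = S**2
v = -1 (v = -2 + 1 = -1)
y(m, h) = m/2 + 1/(2*(3 + h)) (y(m, h) = (m + 1/(h + 3))/2 = (m + 1/(3 + h))/2 = m/2 + 1/(2*(3 + h)))
z = 4/9 (z = (1 + 3*(-1)**2 - 12*(-1)**2)/(2*(3 - 12)) = (1/2)*(1 + 3*1 - 12*1)/(-9) = (1/2)*(-1/9)*(1 + 3 - 12) = (1/2)*(-1/9)*(-8) = 4/9 ≈ 0.44444)
(v + z)**2 = (-1 + 4/9)**2 = (-5/9)**2 = 25/81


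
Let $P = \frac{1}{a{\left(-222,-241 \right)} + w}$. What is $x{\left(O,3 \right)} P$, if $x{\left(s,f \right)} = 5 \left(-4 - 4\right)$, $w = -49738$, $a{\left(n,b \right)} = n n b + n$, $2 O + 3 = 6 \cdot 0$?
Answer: $\frac{10}{2981851} \approx 3.3536 \cdot 10^{-6}$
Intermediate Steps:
$O = - \frac{3}{2}$ ($O = - \frac{3}{2} + \frac{6 \cdot 0}{2} = - \frac{3}{2} + \frac{1}{2} \cdot 0 = - \frac{3}{2} + 0 = - \frac{3}{2} \approx -1.5$)
$a{\left(n,b \right)} = n + b n^{2}$ ($a{\left(n,b \right)} = n^{2} b + n = b n^{2} + n = n + b n^{2}$)
$x{\left(s,f \right)} = -40$ ($x{\left(s,f \right)} = 5 \left(-8\right) = -40$)
$P = - \frac{1}{11927404}$ ($P = \frac{1}{- 222 \left(1 - -53502\right) - 49738} = \frac{1}{- 222 \left(1 + 53502\right) - 49738} = \frac{1}{\left(-222\right) 53503 - 49738} = \frac{1}{-11877666 - 49738} = \frac{1}{-11927404} = - \frac{1}{11927404} \approx -8.3841 \cdot 10^{-8}$)
$x{\left(O,3 \right)} P = \left(-40\right) \left(- \frac{1}{11927404}\right) = \frac{10}{2981851}$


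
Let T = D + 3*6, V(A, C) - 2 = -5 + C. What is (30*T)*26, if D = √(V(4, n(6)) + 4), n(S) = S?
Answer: 14040 + 780*√7 ≈ 16104.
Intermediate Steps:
V(A, C) = -3 + C (V(A, C) = 2 + (-5 + C) = -3 + C)
D = √7 (D = √((-3 + 6) + 4) = √(3 + 4) = √7 ≈ 2.6458)
T = 18 + √7 (T = √7 + 3*6 = √7 + 18 = 18 + √7 ≈ 20.646)
(30*T)*26 = (30*(18 + √7))*26 = (540 + 30*√7)*26 = 14040 + 780*√7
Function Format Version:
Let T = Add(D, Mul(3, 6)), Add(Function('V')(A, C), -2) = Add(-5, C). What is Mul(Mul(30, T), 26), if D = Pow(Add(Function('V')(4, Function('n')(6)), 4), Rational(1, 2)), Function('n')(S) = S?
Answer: Add(14040, Mul(780, Pow(7, Rational(1, 2)))) ≈ 16104.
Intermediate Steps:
Function('V')(A, C) = Add(-3, C) (Function('V')(A, C) = Add(2, Add(-5, C)) = Add(-3, C))
D = Pow(7, Rational(1, 2)) (D = Pow(Add(Add(-3, 6), 4), Rational(1, 2)) = Pow(Add(3, 4), Rational(1, 2)) = Pow(7, Rational(1, 2)) ≈ 2.6458)
T = Add(18, Pow(7, Rational(1, 2))) (T = Add(Pow(7, Rational(1, 2)), Mul(3, 6)) = Add(Pow(7, Rational(1, 2)), 18) = Add(18, Pow(7, Rational(1, 2))) ≈ 20.646)
Mul(Mul(30, T), 26) = Mul(Mul(30, Add(18, Pow(7, Rational(1, 2)))), 26) = Mul(Add(540, Mul(30, Pow(7, Rational(1, 2)))), 26) = Add(14040, Mul(780, Pow(7, Rational(1, 2))))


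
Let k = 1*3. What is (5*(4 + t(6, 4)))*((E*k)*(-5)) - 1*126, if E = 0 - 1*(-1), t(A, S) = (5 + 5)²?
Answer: -7926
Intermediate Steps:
t(A, S) = 100 (t(A, S) = 10² = 100)
k = 3
E = 1 (E = 0 + 1 = 1)
(5*(4 + t(6, 4)))*((E*k)*(-5)) - 1*126 = (5*(4 + 100))*((1*3)*(-5)) - 1*126 = (5*104)*(3*(-5)) - 126 = 520*(-15) - 126 = -7800 - 126 = -7926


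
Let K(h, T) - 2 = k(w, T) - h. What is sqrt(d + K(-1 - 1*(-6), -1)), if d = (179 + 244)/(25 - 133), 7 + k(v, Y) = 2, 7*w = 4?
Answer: I*sqrt(429)/6 ≈ 3.4521*I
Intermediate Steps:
w = 4/7 (w = (1/7)*4 = 4/7 ≈ 0.57143)
k(v, Y) = -5 (k(v, Y) = -7 + 2 = -5)
K(h, T) = -3 - h (K(h, T) = 2 + (-5 - h) = -3 - h)
d = -47/12 (d = 423/(-108) = 423*(-1/108) = -47/12 ≈ -3.9167)
sqrt(d + K(-1 - 1*(-6), -1)) = sqrt(-47/12 + (-3 - (-1 - 1*(-6)))) = sqrt(-47/12 + (-3 - (-1 + 6))) = sqrt(-47/12 + (-3 - 1*5)) = sqrt(-47/12 + (-3 - 5)) = sqrt(-47/12 - 8) = sqrt(-143/12) = I*sqrt(429)/6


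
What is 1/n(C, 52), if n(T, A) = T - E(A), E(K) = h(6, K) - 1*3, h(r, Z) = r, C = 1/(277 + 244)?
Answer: -521/1562 ≈ -0.33355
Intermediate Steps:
C = 1/521 ≈ 0.0019194
E(K) = 3 (E(K) = 6 - 1*3 = 6 - 3 = 3)
n(T, A) = -3 + T (n(T, A) = T - 1*3 = T - 3 = -3 + T)
1/n(C, 52) = 1/(-3 + 1/521) = 1/(-1562/521) = -521/1562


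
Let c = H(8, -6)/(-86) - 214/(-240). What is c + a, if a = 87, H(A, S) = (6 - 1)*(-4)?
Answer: 454721/5160 ≈ 88.124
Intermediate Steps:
H(A, S) = -20 (H(A, S) = 5*(-4) = -20)
c = 5801/5160 (c = -20/(-86) - 214/(-240) = -20*(-1/86) - 214*(-1/240) = 10/43 + 107/120 = 5801/5160 ≈ 1.1242)
c + a = 5801/5160 + 87 = 454721/5160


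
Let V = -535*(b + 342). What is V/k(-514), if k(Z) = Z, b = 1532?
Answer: 501295/257 ≈ 1950.6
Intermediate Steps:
V = -1002590 (V = -535*(1532 + 342) = -535*1874 = -1002590)
V/k(-514) = -1002590/(-514) = -1002590*(-1/514) = 501295/257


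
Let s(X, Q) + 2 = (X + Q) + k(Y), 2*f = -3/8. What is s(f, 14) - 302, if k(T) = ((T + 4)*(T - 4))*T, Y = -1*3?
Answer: -4307/16 ≈ -269.19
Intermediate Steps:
f = -3/16 (f = (-3/8)/2 = (-3*⅛)/2 = (½)*(-3/8) = -3/16 ≈ -0.18750)
Y = -3
k(T) = T*(-4 + T)*(4 + T) (k(T) = ((4 + T)*(-4 + T))*T = ((-4 + T)*(4 + T))*T = T*(-4 + T)*(4 + T))
s(X, Q) = 19 + Q + X (s(X, Q) = -2 + ((X + Q) - 3*(-16 + (-3)²)) = -2 + ((Q + X) - 3*(-16 + 9)) = -2 + ((Q + X) - 3*(-7)) = -2 + ((Q + X) + 21) = -2 + (21 + Q + X) = 19 + Q + X)
s(f, 14) - 302 = (19 + 14 - 3/16) - 302 = 525/16 - 302 = -4307/16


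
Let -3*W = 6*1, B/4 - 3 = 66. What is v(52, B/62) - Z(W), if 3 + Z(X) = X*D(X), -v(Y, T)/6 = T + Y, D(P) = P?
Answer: -10531/31 ≈ -339.71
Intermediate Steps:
B = 276 (B = 12 + 4*66 = 12 + 264 = 276)
v(Y, T) = -6*T - 6*Y (v(Y, T) = -6*(T + Y) = -6*T - 6*Y)
W = -2 ≈ -2.0000
Z(X) = -3 + X² (Z(X) = -3 + X*X = -3 + X²)
v(52, B/62) - Z(W) = (-1656/62 - 6*52) - (-3 + (-2)²) = (-1656/62 - 312) - (-3 + 4) = (-6*138/31 - 312) - 1*1 = (-828/31 - 312) - 1 = -10500/31 - 1 = -10531/31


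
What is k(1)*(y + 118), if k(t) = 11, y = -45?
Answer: 803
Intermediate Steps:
k(1)*(y + 118) = 11*(-45 + 118) = 11*73 = 803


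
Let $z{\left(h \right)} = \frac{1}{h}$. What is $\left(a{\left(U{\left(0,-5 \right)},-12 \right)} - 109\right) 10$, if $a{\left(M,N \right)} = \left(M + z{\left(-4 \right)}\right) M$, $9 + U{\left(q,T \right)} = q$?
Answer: $- \frac{515}{2} \approx -257.5$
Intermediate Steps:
$U{\left(q,T \right)} = -9 + q$
$a{\left(M,N \right)} = M \left(- \frac{1}{4} + M\right)$ ($a{\left(M,N \right)} = \left(M + \frac{1}{-4}\right) M = \left(M - \frac{1}{4}\right) M = \left(- \frac{1}{4} + M\right) M = M \left(- \frac{1}{4} + M\right)$)
$\left(a{\left(U{\left(0,-5 \right)},-12 \right)} - 109\right) 10 = \left(\left(-9 + 0\right) \left(- \frac{1}{4} + \left(-9 + 0\right)\right) - 109\right) 10 = \left(- 9 \left(- \frac{1}{4} - 9\right) - 109\right) 10 = \left(\left(-9\right) \left(- \frac{37}{4}\right) - 109\right) 10 = \left(\frac{333}{4} - 109\right) 10 = \left(- \frac{103}{4}\right) 10 = - \frac{515}{2}$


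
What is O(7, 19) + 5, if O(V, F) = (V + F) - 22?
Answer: 9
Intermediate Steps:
O(V, F) = -22 + F + V (O(V, F) = (F + V) - 22 = -22 + F + V)
O(7, 19) + 5 = (-22 + 19 + 7) + 5 = 4 + 5 = 9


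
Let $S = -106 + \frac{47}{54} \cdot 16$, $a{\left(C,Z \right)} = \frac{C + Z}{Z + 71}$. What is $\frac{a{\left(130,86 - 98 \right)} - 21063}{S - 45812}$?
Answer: $\frac{568647}{1239410} \approx 0.4588$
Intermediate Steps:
$a{\left(C,Z \right)} = \frac{C + Z}{71 + Z}$
$S = - \frac{2486}{27}$ ($S = -106 + 47 \cdot \frac{1}{54} \cdot 16 = -106 + \frac{47}{54} \cdot 16 = -106 + \frac{376}{27} = - \frac{2486}{27} \approx -92.074$)
$\frac{a{\left(130,86 - 98 \right)} - 21063}{S - 45812} = \frac{\frac{130 + \left(86 - 98\right)}{71 + \left(86 - 98\right)} - 21063}{- \frac{2486}{27} - 45812} = \frac{\frac{130 - 12}{71 - 12} - 21063}{- \frac{1239410}{27}} = \left(\frac{1}{59} \cdot 118 - 21063\right) \left(- \frac{27}{1239410}\right) = \left(2 - 21063\right) \left(- \frac{27}{1239410}\right) = \left(-21061\right) \left(- \frac{27}{1239410}\right) = \frac{568647}{1239410}$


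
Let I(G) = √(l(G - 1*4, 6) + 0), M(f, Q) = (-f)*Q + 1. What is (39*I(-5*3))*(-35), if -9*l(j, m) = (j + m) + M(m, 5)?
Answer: -455*√42 ≈ -2948.7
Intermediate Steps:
M(f, Q) = 1 - Q*f (M(f, Q) = -Q*f + 1 = 1 - Q*f)
l(j, m) = -⅑ - j/9 + 4*m/9 (l(j, m) = -((j + m) + (1 - 1*5*m))/9 = -((j + m) + (1 - 5*m))/9 = -(1 + j - 4*m)/9 = -⅑ - j/9 + 4*m/9)
I(G) = √(3 - G/9) (I(G) = √((-⅑ - (G - 1*4)/9 + (4/9)*6) + 0) = √((-⅑ - (G - 4)/9 + 8/3) + 0) = √((-⅑ - (-4 + G)/9 + 8/3) + 0) = √((-⅑ + (4/9 - G/9) + 8/3) + 0) = √((3 - G/9) + 0) = √(3 - G/9))
(39*I(-5*3))*(-35) = (39*(√(27 - (-5)*3)/3))*(-35) = (39*(√(27 - 1*(-15))/3))*(-35) = (39*(√(27 + 15)/3))*(-35) = (39*(√42/3))*(-35) = (13*√42)*(-35) = -455*√42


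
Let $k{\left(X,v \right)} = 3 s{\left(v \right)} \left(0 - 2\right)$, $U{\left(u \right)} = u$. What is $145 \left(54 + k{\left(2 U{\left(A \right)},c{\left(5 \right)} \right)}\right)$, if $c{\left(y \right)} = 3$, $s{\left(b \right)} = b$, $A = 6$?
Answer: $5220$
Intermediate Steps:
$k{\left(X,v \right)} = - 6 v$ ($k{\left(X,v \right)} = 3 v \left(0 - 2\right) = 3 v \left(-2\right) = - 6 v$)
$145 \left(54 + k{\left(2 U{\left(A \right)},c{\left(5 \right)} \right)}\right) = 145 \left(54 - 18\right) = 145 \cdot 36 = 5220$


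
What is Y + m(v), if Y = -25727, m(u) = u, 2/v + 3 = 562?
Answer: -14381391/559 ≈ -25727.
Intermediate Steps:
v = 2/559 (v = 2/(-3 + 562) = 2/559 ≈ 0.0035778)
Y + m(v) = -25727 + 2/559 = -14381391/559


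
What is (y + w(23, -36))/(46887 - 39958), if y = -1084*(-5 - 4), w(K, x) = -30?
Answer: 9726/6929 ≈ 1.4037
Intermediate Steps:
y = 9756 (y = -1084*(-9) = 9756)
(y + w(23, -36))/(46887 - 39958) = (9756 - 30)/(46887 - 39958) = 9726/6929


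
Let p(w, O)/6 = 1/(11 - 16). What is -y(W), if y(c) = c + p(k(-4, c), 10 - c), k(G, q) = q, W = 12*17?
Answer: -1014/5 ≈ -202.80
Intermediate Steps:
W = 204
p(w, O) = -6/5 (p(w, O) = 6/(11 - 16) = 6/(-5) = 6*(-⅕) = -6/5)
y(c) = -6/5 + c (y(c) = c - 6/5 = -6/5 + c)
-y(W) = -(-6/5 + 204) = -1*1014/5 = -1014/5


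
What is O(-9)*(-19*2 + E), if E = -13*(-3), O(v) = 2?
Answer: 2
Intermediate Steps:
E = 39
O(-9)*(-19*2 + E) = 2*(-19*2 + 39) = 2*(-38 + 39) = 2*1 = 2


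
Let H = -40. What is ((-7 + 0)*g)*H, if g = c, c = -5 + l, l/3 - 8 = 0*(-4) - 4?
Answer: 1960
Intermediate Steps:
l = 12 (l = 24 + 3*(0*(-4) - 4) = 24 + 3*(0 - 4) = 24 + 3*(-4) = 24 - 12 = 12)
c = 7 (c = -5 + 12 = 7)
g = 7
((-7 + 0)*g)*H = ((-7 + 0)*7)*(-40) = -7*7*(-40) = -49*(-40) = 1960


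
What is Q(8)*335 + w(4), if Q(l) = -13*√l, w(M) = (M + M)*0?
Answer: -8710*√2 ≈ -12318.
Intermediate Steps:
w(M) = 0 (w(M) = (2*M)*0 = 0)
Q(8)*335 + w(4) = -26*√2*335 + 0 = -8710*√2 + 0 = -8710*√2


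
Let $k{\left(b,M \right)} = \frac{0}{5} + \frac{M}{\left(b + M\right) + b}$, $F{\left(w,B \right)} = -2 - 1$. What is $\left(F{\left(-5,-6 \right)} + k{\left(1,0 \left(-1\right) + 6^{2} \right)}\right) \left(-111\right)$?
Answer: $\frac{4329}{19} \approx 227.84$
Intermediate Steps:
$F{\left(w,B \right)} = -3$ ($F{\left(w,B \right)} = -2 - 1 = -3$)
$k{\left(b,M \right)} = \frac{M}{M + 2 b}$ ($k{\left(b,M \right)} = 0 \cdot \frac{1}{5} + \frac{M}{\left(M + b\right) + b} = 0 + \frac{M}{M + 2 b} = \frac{M}{M + 2 b}$)
$\left(F{\left(-5,-6 \right)} + k{\left(1,0 \left(-1\right) + 6^{2} \right)}\right) \left(-111\right) = \left(-3 + \frac{0 \left(-1\right) + 6^{2}}{\left(0 \left(-1\right) + 6^{2}\right) + 2 \cdot 1}\right) \left(-111\right) = \left(-3 + \frac{0 + 36}{\left(0 + 36\right) + 2}\right) \left(-111\right) = \left(-3 + \frac{36}{36 + 2}\right) \left(-111\right) = \left(-3 + \frac{36}{38}\right) \left(-111\right) = \left(-3 + 36 \cdot \frac{1}{38}\right) \left(-111\right) = \left(-3 + \frac{18}{19}\right) \left(-111\right) = \left(- \frac{39}{19}\right) \left(-111\right) = \frac{4329}{19}$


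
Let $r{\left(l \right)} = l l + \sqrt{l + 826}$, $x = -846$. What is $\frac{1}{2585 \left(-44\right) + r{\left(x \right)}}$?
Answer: $\frac{150494}{90593776149} - \frac{i \sqrt{5}}{181187552298} \approx 1.6612 \cdot 10^{-6} - 1.2341 \cdot 10^{-11} i$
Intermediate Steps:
$r{\left(l \right)} = l^{2} + \sqrt{826 + l}$
$\frac{1}{2585 \left(-44\right) + r{\left(x \right)}} = \frac{1}{2585 \left(-44\right) + \left(\left(-846\right)^{2} + \sqrt{826 - 846}\right)} = \frac{1}{-113740 + \left(715716 + \sqrt{-20}\right)} = \frac{1}{-113740 + \left(715716 + 2 i \sqrt{5}\right)} = \frac{1}{601976 + 2 i \sqrt{5}}$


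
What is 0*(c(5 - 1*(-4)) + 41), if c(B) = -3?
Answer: 0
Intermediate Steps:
0*(c(5 - 1*(-4)) + 41) = 0*(-3 + 41) = 0*38 = 0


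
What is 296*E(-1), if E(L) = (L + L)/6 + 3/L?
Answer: -2960/3 ≈ -986.67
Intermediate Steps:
E(L) = 3/L + L/3 (E(L) = (2*L)*(⅙) + 3/L = L/3 + 3/L = 3/L + L/3)
296*E(-1) = 296*(3/(-1) + (⅓)*(-1)) = 296*(3*(-1) - ⅓) = 296*(-3 - ⅓) = 296*(-10/3) = -2960/3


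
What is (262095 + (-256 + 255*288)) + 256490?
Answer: 591769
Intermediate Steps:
(262095 + (-256 + 255*288)) + 256490 = (262095 + (-256 + 73440)) + 256490 = (262095 + 73184) + 256490 = 335279 + 256490 = 591769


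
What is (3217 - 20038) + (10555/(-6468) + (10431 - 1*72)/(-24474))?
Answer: -443842192859/26382972 ≈ -16823.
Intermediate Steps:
(3217 - 20038) + (10555/(-6468) + (10431 - 1*72)/(-24474)) = -16821 + (10555*(-1/6468) + (10431 - 72)*(-1/24474)) = -16821 + (-10555/6468 + 10359*(-1/24474)) = -16821 + (-10555/6468 - 3453/8158) = -16821 - 54220847/26382972 = -443842192859/26382972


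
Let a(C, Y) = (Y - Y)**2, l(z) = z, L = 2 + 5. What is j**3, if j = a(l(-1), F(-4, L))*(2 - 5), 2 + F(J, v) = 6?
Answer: 0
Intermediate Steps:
L = 7
F(J, v) = 4 (F(J, v) = -2 + 6 = 4)
a(C, Y) = 0 (a(C, Y) = 0**2 = 0)
j = 0 (j = 0*(2 - 5) = 0*(-3) = 0)
j**3 = 0**3 = 0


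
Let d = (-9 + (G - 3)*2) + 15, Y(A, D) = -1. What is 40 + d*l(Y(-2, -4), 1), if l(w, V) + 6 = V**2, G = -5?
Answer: 90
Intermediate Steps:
l(w, V) = -6 + V**2
d = -10 (d = (-9 + (-5 - 3)*2) + 15 = (-9 - 8*2) + 15 = (-9 - 16) + 15 = -25 + 15 = -10)
40 + d*l(Y(-2, -4), 1) = 40 - 10*(-6 + 1**2) = 40 - 10*(-6 + 1) = 40 - 10*(-5) = 40 + 50 = 90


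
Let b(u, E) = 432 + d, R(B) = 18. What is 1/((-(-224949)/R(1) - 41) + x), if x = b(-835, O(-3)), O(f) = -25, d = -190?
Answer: 6/76189 ≈ 7.8751e-5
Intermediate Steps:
b(u, E) = 242 (b(u, E) = 432 - 190 = 242)
x = 242
1/((-(-224949)/R(1) - 41) + x) = 1/((-(-224949)/18 - 41) + 242) = 1/((-449*(-167/6) - 41) + 242) = 1/((74983/6 - 41) + 242) = 1/(74737/6 + 242) = 1/(76189/6) = 6/76189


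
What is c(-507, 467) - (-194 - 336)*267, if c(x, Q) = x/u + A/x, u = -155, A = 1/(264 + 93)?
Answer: 3970132882288/28054845 ≈ 1.4151e+5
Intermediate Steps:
A = 1/357 ≈ 0.0028011
c(x, Q) = -x/155 + 1/(357*x) (c(x, Q) = x/(-155) + 1/(357*x) = x*(-1/155) + 1/(357*x) = -x/155 + 1/(357*x))
c(-507, 467) - (-194 - 336)*267 = (-1/155*(-507) + (1/357)/(-507)) - (-194 - 336)*267 = (507/155 + (1/357)*(-1/507)) - (-530)*267 = (507/155 - 1/180999) - 1*(-141510) = 91766338/28054845 + 141510 = 3970132882288/28054845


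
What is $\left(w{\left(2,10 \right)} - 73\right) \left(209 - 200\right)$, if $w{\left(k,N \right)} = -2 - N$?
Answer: $-765$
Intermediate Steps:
$\left(w{\left(2,10 \right)} - 73\right) \left(209 - 200\right) = \left(\left(-2 - 10\right) - 73\right) \left(209 - 200\right) = \left(-12 - 73\right) 9 = \left(-85\right) 9 = -765$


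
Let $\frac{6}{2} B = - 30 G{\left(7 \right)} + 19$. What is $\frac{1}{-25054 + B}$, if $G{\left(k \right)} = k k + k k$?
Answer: $- \frac{3}{78083} \approx -3.8421 \cdot 10^{-5}$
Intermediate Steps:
$G{\left(k \right)} = 2 k^{2}$ ($G{\left(k \right)} = k^{2} + k^{2} = 2 k^{2}$)
$B = - \frac{2921}{3}$ ($B = \frac{- 30 \cdot 2 \cdot 7^{2} + 19}{3} = \frac{- 30 \cdot 2 \cdot 49 + 19}{3} = \frac{\left(-30\right) 98 + 19}{3} = \frac{-2940 + 19}{3} = \frac{1}{3} \left(-2921\right) = - \frac{2921}{3} \approx -973.67$)
$\frac{1}{-25054 + B} = \frac{1}{-25054 - \frac{2921}{3}} = \frac{1}{- \frac{78083}{3}} = - \frac{3}{78083}$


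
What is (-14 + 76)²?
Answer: 3844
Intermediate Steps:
(-14 + 76)² = 62² = 3844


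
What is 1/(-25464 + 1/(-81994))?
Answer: -81994/2087895217 ≈ -3.9271e-5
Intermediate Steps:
1/(-25464 + 1/(-81994)) = 1/(-25464 - 1/81994) = 1/(-2087895217/81994) = -81994/2087895217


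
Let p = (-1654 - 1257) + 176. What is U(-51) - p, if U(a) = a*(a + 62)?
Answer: 2174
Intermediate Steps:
U(a) = a*(62 + a)
p = -2735 (p = -2911 + 176 = -2735)
U(-51) - p = -51*(62 - 51) - 1*(-2735) = -51*11 + 2735 = -561 + 2735 = 2174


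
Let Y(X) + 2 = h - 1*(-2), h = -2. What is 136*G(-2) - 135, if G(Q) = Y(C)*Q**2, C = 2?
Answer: -1223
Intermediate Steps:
Y(X) = -2 (Y(X) = -2 + (-2 - 1*(-2)) = -2 + (-2 + 2) = -2 + 0 = -2)
G(Q) = -2*Q**2
136*G(-2) - 135 = 136*(-2*(-2)**2) - 135 = 136*(-2*4) - 135 = 136*(-8) - 135 = -1088 - 135 = -1223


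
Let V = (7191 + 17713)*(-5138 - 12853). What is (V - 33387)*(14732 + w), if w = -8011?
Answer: -3011554087971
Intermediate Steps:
V = -448047864 (V = 24904*(-17991) = -448047864)
(V - 33387)*(14732 + w) = (-448047864 - 33387)*(14732 - 8011) = -448081251*6721 = -3011554087971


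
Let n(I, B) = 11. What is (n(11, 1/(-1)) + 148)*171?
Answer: 27189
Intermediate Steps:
(n(11, 1/(-1)) + 148)*171 = (11 + 148)*171 = 159*171 = 27189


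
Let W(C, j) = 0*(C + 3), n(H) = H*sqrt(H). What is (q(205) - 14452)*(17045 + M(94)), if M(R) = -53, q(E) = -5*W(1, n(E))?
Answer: -245568384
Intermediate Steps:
n(H) = H**(3/2)
W(C, j) = 0 (W(C, j) = 0*(3 + C) = 0)
q(E) = 0 (q(E) = -5*0 = 0)
(q(205) - 14452)*(17045 + M(94)) = (0 - 14452)*(17045 - 53) = -14452*16992 = -245568384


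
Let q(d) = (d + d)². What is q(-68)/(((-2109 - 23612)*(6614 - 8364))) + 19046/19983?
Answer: 1483846706/1556176125 ≈ 0.95352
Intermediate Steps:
q(d) = 4*d² (q(d) = (2*d)² = 4*d²)
q(-68)/(((-2109 - 23612)*(6614 - 8364))) + 19046/19983 = (4*(-68)²)/(((-2109 - 23612)*(6614 - 8364))) + 19046/19983 = (4*4624)/((-25721*(-1750))) + 19046*(1/19983) = 18496/45011750 + 19046/19983 = 18496*(1/45011750) + 19046/19983 = 32/77875 + 19046/19983 = 1483846706/1556176125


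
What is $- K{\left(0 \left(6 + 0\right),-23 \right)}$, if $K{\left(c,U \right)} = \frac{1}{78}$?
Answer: $- \frac{1}{78} \approx -0.012821$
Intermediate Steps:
$K{\left(c,U \right)} = \frac{1}{78}$
$- K{\left(0 \left(6 + 0\right),-23 \right)} = \left(-1\right) \frac{1}{78} = - \frac{1}{78}$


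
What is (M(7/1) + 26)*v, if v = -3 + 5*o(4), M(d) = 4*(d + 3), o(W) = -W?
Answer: -1518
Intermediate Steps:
M(d) = 12 + 4*d (M(d) = 4*(3 + d) = 12 + 4*d)
v = -23 (v = -3 + 5*(-1*4) = -3 + 5*(-4) = -3 - 20 = -23)
(M(7/1) + 26)*v = ((12 + 4*(7/1)) + 26)*(-23) = ((12 + 4*(7*1)) + 26)*(-23) = ((12 + 4*7) + 26)*(-23) = ((12 + 28) + 26)*(-23) = (40 + 26)*(-23) = 66*(-23) = -1518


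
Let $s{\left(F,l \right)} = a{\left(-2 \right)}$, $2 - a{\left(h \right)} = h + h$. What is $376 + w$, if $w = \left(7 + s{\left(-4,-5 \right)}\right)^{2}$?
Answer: $545$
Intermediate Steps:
$a{\left(h \right)} = 2 - 2 h$ ($a{\left(h \right)} = 2 - \left(h + h\right) = 2 - 2 h$)
$s{\left(F,l \right)} = 6$ ($s{\left(F,l \right)} = 2 - -4 = 2 + 4 = 6$)
$w = 169$ ($w = \left(7 + 6\right)^{2} = 13^{2} = 169$)
$376 + w = 376 + 169 = 545$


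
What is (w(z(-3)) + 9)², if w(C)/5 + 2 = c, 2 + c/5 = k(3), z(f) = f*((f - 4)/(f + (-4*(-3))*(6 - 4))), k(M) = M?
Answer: 576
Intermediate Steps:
z(f) = f*(-4 + f)/(24 + f) (z(f) = f*((-4 + f)/(f + 12*2)) = f*((-4 + f)/(f + 24)) = f*((-4 + f)/(24 + f)) = f*(-4 + f)/(24 + f))
c = 5 (c = -10 + 5*3 = -10 + 15 = 5)
w(C) = 15 (w(C) = -10 + 5*5 = -10 + 25 = 15)
(w(z(-3)) + 9)² = (15 + 9)² = 24² = 576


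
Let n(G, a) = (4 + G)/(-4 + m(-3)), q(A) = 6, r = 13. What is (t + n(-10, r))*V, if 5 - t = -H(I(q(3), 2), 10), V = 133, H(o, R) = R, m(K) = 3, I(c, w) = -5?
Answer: 2793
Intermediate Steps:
n(G, a) = -4 - G (n(G, a) = (4 + G)/(-4 + 3) = (4 + G)/(-1) = (4 + G)*(-1) = -4 - G)
t = 15 (t = 5 - (-1)*10 = 5 - 1*(-10) = 5 + 10 = 15)
(t + n(-10, r))*V = (15 + (-4 - 1*(-10)))*133 = (15 + (-4 + 10))*133 = (15 + 6)*133 = 21*133 = 2793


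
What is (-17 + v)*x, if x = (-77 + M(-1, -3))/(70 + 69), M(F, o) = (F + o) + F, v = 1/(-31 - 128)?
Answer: 221728/22101 ≈ 10.032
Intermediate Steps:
v = -1/159 (v = 1/(-159) = -1/159 ≈ -0.0062893)
M(F, o) = o + 2*F
x = -82/139 (x = (-77 + (-3 + 2*(-1)))/(70 + 69) = (-77 + (-3 - 2))/139 = (-77 - 5)*(1/139) = -82*1/139 = -82/139 ≈ -0.58993)
(-17 + v)*x = (-17 - 1/159)*(-82/139) = -2704/159*(-82/139) = 221728/22101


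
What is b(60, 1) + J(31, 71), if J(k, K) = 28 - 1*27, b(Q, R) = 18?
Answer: 19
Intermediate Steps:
J(k, K) = 1 (J(k, K) = 28 - 27 = 1)
b(60, 1) + J(31, 71) = 18 + 1 = 19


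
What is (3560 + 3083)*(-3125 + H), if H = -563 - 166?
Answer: -25602122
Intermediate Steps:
H = -729
(3560 + 3083)*(-3125 + H) = (3560 + 3083)*(-3125 - 729) = 6643*(-3854) = -25602122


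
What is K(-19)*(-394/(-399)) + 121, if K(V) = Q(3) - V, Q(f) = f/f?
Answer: 56159/399 ≈ 140.75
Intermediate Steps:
Q(f) = 1
K(V) = 1 - V
K(-19)*(-394/(-399)) + 121 = (1 - 1*(-19))*(-394/(-399)) + 121 = (1 + 19)*(-394*(-1/399)) + 121 = 20*(394/399) + 121 = 7880/399 + 121 = 56159/399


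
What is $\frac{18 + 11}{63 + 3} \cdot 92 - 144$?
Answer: $- \frac{3418}{33} \approx -103.58$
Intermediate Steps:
$\frac{18 + 11}{63 + 3} \cdot 92 - 144 = \frac{29}{66} \cdot 92 - 144 = \frac{1334}{33} - 144 = - \frac{3418}{33}$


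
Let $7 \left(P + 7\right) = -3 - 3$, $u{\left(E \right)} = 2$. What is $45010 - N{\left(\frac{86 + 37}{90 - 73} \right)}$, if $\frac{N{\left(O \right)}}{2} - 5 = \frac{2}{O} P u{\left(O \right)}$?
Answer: $\frac{38752480}{861} \approx 45009.0$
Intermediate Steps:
$P = - \frac{55}{7}$ ($P = -7 + \frac{-3 - 3}{7} = -7 + \frac{1}{7} \left(-6\right) = -7 - \frac{6}{7} = - \frac{55}{7} \approx -7.8571$)
$N{\left(O \right)} = 10 - \frac{440}{7 O}$ ($N{\left(O \right)} = 10 + 2 \frac{2}{O} \left(- \frac{55}{7}\right) 2 = 10 + 2 - \frac{110}{7 O} 2 = 10 + 2 \left(- \frac{220}{7 O}\right) = 10 - \frac{440}{7 O}$)
$45010 - N{\left(\frac{86 + 37}{90 - 73} \right)} = 45010 - \left(10 - \frac{440}{7 \frac{86 + 37}{90 - 73}}\right) = 45010 - \left(10 - \frac{440}{7 \cdot \frac{123}{17}}\right) = 45010 - \left(10 - \frac{7480}{861}\right) = 45010 - \frac{1130}{861} = \frac{38752480}{861}$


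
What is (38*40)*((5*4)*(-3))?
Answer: -91200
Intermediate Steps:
(38*40)*((5*4)*(-3)) = 1520*(20*(-3)) = 1520*(-60) = -91200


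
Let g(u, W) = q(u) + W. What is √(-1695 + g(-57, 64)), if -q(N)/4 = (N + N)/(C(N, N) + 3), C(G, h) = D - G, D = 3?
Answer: I*√716079/21 ≈ 40.296*I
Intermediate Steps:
C(G, h) = 3 - G
q(N) = -8*N/(6 - N) (q(N) = -4*(N + N)/((3 - N) + 3) = -4*2*N/(6 - N) = -8*N/(6 - N))
g(u, W) = W + 8*u/(-6 + u) (g(u, W) = 8*u/(-6 + u) + W = W + 8*u/(-6 + u))
√(-1695 + g(-57, 64)) = √(-1695 + (8*(-57) + 64*(-6 - 57))/(-6 - 57)) = √(-1695 + (-456 + 64*(-63))/(-63)) = √(-1695 - (-456 - 4032)/63) = √(-1695 - 1/63*(-4488)) = √(-1695 + 1496/21) = √(-34099/21) = I*√716079/21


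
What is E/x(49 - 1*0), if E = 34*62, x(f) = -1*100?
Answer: -527/25 ≈ -21.080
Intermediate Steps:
x(f) = -100
E = 2108
E/x(49 - 1*0) = 2108/(-100) = 2108*(-1/100) = -527/25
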